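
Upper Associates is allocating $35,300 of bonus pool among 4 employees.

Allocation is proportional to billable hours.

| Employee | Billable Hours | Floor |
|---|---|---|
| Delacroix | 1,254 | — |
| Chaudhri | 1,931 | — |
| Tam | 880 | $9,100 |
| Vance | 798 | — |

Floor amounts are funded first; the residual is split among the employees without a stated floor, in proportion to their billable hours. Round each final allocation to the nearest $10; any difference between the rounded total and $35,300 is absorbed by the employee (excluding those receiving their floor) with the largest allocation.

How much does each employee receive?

Delacroix: $8,250; Chaudhri: $12,700; Tam: $9,100; Vance: $5,250

Guaranteed amounts: Tam $9,100. Balance $26,200.
Balance split over remaining billable hours 3,983: Delacroix 8,248.76 → $8,250; Chaudhri 12,702.03 → $12,700; Vance 5,249.21 → $5,250.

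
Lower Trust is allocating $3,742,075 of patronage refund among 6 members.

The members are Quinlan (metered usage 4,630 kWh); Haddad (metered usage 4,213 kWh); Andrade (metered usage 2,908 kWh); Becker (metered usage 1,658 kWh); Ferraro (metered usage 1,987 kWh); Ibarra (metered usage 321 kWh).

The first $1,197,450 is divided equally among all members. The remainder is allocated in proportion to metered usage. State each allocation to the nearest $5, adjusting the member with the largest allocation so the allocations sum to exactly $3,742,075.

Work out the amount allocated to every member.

Equal tier: $1,197,450 ÷ 6 = $199,575 apiece.
Remainder $2,544,625 by metered usage (total 15,717): Quinlan 749,609.58 → $749,610; Haddad 682,096.15 → $682,095; Andrade 470,813.10 → $470,815; Becker 268,434.70 → $268,435; Ferraro 321,700.70 → $321,700; Ibarra 51,970.77 → $51,970.
Totals: Quinlan $199,575 + $749,610 = $949,185; Haddad $199,575 + $682,095 = $881,670; Andrade $199,575 + $470,815 = $670,390; Becker $199,575 + $268,435 = $468,010; Ferraro $199,575 + $321,700 = $521,275; Ibarra $199,575 + $51,970 = $251,545.

Quinlan: $949,185 | Haddad: $881,670 | Andrade: $670,390 | Becker: $468,010 | Ferraro: $521,275 | Ibarra: $251,545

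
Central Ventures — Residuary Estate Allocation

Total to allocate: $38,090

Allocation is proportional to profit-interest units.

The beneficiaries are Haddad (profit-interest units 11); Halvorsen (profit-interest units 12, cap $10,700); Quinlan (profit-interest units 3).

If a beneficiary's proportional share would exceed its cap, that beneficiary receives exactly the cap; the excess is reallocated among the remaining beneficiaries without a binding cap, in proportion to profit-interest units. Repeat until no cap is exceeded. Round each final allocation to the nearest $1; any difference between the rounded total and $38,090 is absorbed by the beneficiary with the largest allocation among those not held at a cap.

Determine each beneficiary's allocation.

Haddad: $21,521 | Halvorsen: $10,700 | Quinlan: $5,869

Sum of profit-interest units: 26.
Proportional shares (ignoring caps): Haddad 16,115.00; Halvorsen 17,580.00; Quinlan 4,395.00.
Capped: Halvorsen ($10,700); remaining pool $27,390 reallocated over remaining profit-interest units 14.
Redistributed shares: Haddad 21,520.71 → $21,521; Quinlan 5,869.29 → $5,869.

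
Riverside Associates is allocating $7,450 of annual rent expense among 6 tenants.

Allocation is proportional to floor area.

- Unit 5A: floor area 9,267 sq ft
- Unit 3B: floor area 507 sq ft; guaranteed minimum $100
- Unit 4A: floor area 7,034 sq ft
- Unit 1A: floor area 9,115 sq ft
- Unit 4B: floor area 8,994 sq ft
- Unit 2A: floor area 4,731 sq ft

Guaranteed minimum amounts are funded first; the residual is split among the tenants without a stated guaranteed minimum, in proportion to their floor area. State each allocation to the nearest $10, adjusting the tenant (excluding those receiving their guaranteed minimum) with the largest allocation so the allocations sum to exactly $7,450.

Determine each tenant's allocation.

Fund the minimums — Unit 3B $100. Balance $7,350.
Balance split over remaining floor area 39,141: Unit 5A 1,740.18 → $1,740; Unit 4A 1,320.86 → $1,320; Unit 1A 1,711.64 → $1,710; Unit 4B 1,688.92 → $1,690; Unit 2A 888.40 → $890.

Unit 5A: $1,740 | Unit 3B: $100 | Unit 4A: $1,320 | Unit 1A: $1,710 | Unit 4B: $1,690 | Unit 2A: $890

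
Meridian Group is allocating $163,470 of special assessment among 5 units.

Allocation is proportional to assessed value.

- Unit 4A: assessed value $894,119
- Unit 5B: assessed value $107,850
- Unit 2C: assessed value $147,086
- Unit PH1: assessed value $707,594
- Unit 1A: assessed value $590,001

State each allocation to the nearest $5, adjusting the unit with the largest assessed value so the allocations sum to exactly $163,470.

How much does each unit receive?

Unit 4A: $59,745; Unit 5B: $7,205; Unit 2C: $9,825; Unit PH1: $47,275; Unit 1A: $39,420

Assessed value total: 894,119 + 107,850 + 147,086 + 707,594 + 590,001 = 2,446,650.
Proportional shares: Unit 4A 59,739.49; Unit 5B 7,205.87; Unit 2C 9,827.38; Unit PH1 47,277.05; Unit 1A 39,420.21.
Rounded to nearest $5: Unit 4A $59,740; Unit 5B $7,205; Unit 2C $9,825; Unit PH1 $47,275; Unit 1A $39,420. Sum = $163,465.
Difference $163,470 − $163,465 = +$5 applied to largest assessed value (Unit 4A): Unit 4A becomes $59,745.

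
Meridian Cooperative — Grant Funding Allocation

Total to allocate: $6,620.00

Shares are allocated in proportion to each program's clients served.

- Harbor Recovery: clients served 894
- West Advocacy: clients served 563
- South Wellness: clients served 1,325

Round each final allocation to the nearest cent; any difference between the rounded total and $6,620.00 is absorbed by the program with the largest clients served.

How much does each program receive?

Harbor Recovery: $2,127.35; West Advocacy: $1,339.71; South Wellness: $3,152.94

Clients served total: 894 + 563 + 1,325 = 2,782.
Raw shares: Harbor Recovery 2,127.3472; West Advocacy 1,339.7052; South Wellness 3,152.9475.
At nearest cent: Harbor Recovery $2,127.35; West Advocacy $1,339.71; South Wellness $3,152.95. Sum = $6,620.01.
Difference $6,620.00 − $6,620.01 = −$0.01 applied to largest clients served (South Wellness): South Wellness becomes $3,152.94.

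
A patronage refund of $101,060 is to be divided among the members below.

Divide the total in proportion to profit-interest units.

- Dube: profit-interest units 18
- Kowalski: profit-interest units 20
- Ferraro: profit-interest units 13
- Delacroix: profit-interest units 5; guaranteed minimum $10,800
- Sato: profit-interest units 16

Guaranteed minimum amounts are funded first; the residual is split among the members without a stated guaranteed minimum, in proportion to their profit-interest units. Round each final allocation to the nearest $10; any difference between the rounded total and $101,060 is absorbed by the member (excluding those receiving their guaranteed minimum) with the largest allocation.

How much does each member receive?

Fund the minimums — Delacroix $10,800. Balance $90,260.
Balance split over remaining profit-interest units 67: Dube 24,248.96 → $24,250; Kowalski 26,943.28 → $26,940; Ferraro 17,513.13 → $17,510; Sato 21,554.63 → $21,550.
Rounding difference +$10 applied to Kowalski → $26,950.

Dube: $24,250 · Kowalski: $26,950 · Ferraro: $17,510 · Delacroix: $10,800 · Sato: $21,550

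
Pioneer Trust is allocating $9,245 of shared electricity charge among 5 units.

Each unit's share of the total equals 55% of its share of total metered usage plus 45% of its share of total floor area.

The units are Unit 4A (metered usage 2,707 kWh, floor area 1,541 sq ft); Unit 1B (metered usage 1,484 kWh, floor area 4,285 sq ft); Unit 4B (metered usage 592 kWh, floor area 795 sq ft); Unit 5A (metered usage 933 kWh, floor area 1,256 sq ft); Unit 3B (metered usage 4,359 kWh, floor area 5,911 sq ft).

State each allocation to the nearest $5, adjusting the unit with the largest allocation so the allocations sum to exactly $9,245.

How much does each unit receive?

Unit 4A: $1,830; Unit 1B: $2,040; Unit 4B: $540; Unit 5A: $850; Unit 3B: $3,985

Totals — metered usage 10,075, floor area 13,788.
Blended shares (55% metered usage + 45% floor area): Unit 4A 0.1981; Unit 1B 0.2209; Unit 4B 0.0583; Unit 5A 0.0919; Unit 3B 0.4309.
Pro-rata amounts: Unit 4A 1,831.16; Unit 1B 2,041.87; Unit 4B 538.65; Unit 5A 849.85; Unit 3B 3,983.47.
Rounded to nearest $5: Unit 4A $1,830; Unit 1B $2,040; Unit 4B $540; Unit 5A $850; Unit 3B $3,985. Sum = $9,245.
Rounded total matches; no reconciliation needed.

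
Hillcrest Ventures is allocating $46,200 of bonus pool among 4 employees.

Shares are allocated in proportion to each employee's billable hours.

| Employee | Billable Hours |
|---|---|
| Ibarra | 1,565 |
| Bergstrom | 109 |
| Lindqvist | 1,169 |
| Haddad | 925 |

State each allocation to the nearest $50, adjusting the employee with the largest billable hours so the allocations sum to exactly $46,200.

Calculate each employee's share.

Ibarra: $19,150; Bergstrom: $1,350; Lindqvist: $14,350; Haddad: $11,350

Sum of billable hours: 3,768.
Unrounded shares: Ibarra 1,565/3,768 × $46,200 = 19,188.69; Bergstrom 109/3,768 × $46,200 = 1,336.46; Lindqvist 1,169/3,768 × $46,200 = 14,333.28; Haddad 925/3,768 × $46,200 = 11,341.56.
At nearest $50: Ibarra $19,200; Bergstrom $1,350; Lindqvist $14,350; Haddad $11,350. Sum = $46,250.
Difference $46,200 − $46,250 = −$50 applied to largest billable hours (Ibarra): Ibarra becomes $19,150.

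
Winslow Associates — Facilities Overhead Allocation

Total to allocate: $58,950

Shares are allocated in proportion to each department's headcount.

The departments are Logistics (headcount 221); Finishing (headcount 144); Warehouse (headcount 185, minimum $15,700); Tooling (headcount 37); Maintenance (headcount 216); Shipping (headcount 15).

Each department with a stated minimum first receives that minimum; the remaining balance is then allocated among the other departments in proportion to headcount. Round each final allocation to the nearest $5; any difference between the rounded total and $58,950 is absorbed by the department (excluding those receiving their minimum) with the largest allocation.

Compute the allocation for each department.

Logistics: $15,095; Finishing: $9,840; Warehouse: $15,700; Tooling: $2,530; Maintenance: $14,760; Shipping: $1,025

Fund the minimums — Warehouse $15,700. Residual $43,250.
Residual split over remaining headcount 633: Logistics 15,099.92 → $15,100; Finishing 9,838.86 → $9,840; Tooling 2,528.04 → $2,530; Maintenance 14,758.29 → $14,760; Shipping 1,024.88 → $1,025.
Rounding difference −$5 applied to Logistics → $15,095.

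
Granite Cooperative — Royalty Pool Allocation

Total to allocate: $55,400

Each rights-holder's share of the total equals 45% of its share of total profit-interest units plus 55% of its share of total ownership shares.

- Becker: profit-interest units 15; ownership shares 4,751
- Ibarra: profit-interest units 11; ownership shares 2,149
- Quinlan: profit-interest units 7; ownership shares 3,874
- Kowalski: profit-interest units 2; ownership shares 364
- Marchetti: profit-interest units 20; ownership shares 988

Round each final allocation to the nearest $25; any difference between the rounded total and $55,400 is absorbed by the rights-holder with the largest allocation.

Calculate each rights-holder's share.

Becker: $18,750 · Ibarra: $10,375 · Quinlan: $12,900 · Kowalski: $1,825 · Marchetti: $11,550

Totals — profit-interest units 55, ownership shares 12,126.
Composite weights (45% profit-interest units + 55% ownership shares): Becker 0.3382; Ibarra 0.1875; Quinlan 0.2330; Kowalski 0.0329; Marchetti 0.2084.
Unrounded shares: Becker 18,737.32; Ibarra 10,385.97; Quinlan 12,907.43; Kowalski 1,821.20; Marchetti 11,548.08.
Rounded to nearest $25: Becker $18,725; Ibarra $10,375; Quinlan $12,900; Kowalski $1,825; Marchetti $11,550. Sum = $55,375.
Difference $55,400 − $55,375 = +$25 applied to largest allocation (Becker): Becker becomes $18,750.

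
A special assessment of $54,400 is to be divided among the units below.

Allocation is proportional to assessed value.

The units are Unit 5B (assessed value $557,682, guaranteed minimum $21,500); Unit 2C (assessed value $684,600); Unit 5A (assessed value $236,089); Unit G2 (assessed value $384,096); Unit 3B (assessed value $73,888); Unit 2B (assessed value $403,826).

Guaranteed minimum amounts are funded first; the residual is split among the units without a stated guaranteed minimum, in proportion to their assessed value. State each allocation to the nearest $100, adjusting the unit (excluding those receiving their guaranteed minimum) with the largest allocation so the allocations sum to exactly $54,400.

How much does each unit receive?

Unit 5B: $21,500 · Unit 2C: $12,500 · Unit 5A: $4,400 · Unit G2: $7,100 · Unit 3B: $1,400 · Unit 2B: $7,500

Minimums first: Unit 5B $21,500. Balance $32,900.
Balance split over remaining assessed value 1,782,499: Unit 2C 12,635.82 → $12,600; Unit 5A 4,357.55 → $4,400; Unit G2 7,089.35 → $7,100; Unit 3B 1,363.77 → $1,400; Unit 2B 7,453.51 → $7,500.
Rounding difference −$100 applied to Unit 2C → $12,500.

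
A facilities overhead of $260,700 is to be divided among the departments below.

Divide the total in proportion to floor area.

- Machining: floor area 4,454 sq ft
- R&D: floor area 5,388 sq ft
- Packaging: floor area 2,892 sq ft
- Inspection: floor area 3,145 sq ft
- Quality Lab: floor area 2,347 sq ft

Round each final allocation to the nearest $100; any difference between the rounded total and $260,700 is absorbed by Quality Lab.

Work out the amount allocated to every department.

Machining: $63,700 | R&D: $77,100 | Packaging: $41,400 | Inspection: $45,000 | Quality Lab: $33,500

Total floor area = 18,226.
Raw shares: Machining 4,454/18,226 × $260,700 = 63,708.87; R&D 5,388/18,226 × $260,700 = 77,068.56; Packaging 2,892/18,226 × $260,700 = 41,366.42; Inspection 3,145/18,226 × $260,700 = 44,985.27; Quality Lab 2,347/18,226 × $260,700 = 33,570.88.
Rounded to nearest $100: Machining $63,700; R&D $77,100; Packaging $41,400; Inspection $45,000; Quality Lab $33,600. Sum = $260,800.
Difference $260,700 − $260,800 = −$100 applied to Quality Lab: Quality Lab becomes $33,500.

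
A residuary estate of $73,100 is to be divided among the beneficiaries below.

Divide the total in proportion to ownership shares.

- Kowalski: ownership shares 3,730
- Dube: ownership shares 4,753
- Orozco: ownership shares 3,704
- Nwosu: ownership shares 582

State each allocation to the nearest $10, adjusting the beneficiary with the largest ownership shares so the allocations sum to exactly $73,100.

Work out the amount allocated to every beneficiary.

Combined ownership shares = 12,769.
Unrounded shares: Kowalski 3,730/12,769 × $73,100 = 21,353.51; Dube 4,753/12,769 × $73,100 = 27,209.99; Orozco 3,704/12,769 × $73,100 = 21,204.67; Nwosu 582/12,769 × $73,100 = 3,331.83.
At nearest $10: Kowalski $21,350; Dube $27,210; Orozco $21,200; Nwosu $3,330. Sum = $73,090.
Difference $73,100 − $73,090 = +$10 applied to largest ownership shares (Dube): Dube becomes $27,220.

Kowalski: $21,350 · Dube: $27,220 · Orozco: $21,200 · Nwosu: $3,330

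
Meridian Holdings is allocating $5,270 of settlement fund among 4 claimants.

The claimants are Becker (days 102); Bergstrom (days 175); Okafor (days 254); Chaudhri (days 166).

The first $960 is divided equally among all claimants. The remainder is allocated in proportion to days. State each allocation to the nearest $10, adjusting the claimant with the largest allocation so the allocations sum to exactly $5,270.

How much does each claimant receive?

$960 shared equally gives $240 per claimant.
Remainder $4,310 by days (total 697): Becker 630.73 → $630; Bergstrom 1,082.14 → $1,080; Okafor 1,570.65 → $1,570; Chaudhri 1,026.48 → $1,030.
Totals: Becker $240 + $630 = $870; Bergstrom $240 + $1,080 = $1,320; Okafor $240 + $1,570 = $1,810; Chaudhri $240 + $1,030 = $1,270.

Becker: $870; Bergstrom: $1,320; Okafor: $1,810; Chaudhri: $1,270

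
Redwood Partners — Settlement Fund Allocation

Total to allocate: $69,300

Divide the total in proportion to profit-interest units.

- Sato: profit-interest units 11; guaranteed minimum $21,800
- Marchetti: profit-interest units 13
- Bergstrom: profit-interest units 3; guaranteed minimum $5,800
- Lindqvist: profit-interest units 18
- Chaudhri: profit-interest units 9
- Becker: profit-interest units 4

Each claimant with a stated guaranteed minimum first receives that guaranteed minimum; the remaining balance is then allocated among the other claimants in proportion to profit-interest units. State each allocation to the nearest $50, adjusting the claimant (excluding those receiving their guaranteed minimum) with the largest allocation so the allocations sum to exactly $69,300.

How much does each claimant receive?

Sato: $21,800 | Marchetti: $12,300 | Bergstrom: $5,800 | Lindqvist: $17,050 | Chaudhri: $8,550 | Becker: $3,800

Guaranteed amounts: Sato $21,800; Bergstrom $5,800. Balance $41,700.
Balance split over remaining profit-interest units 44: Marchetti 12,320.45 → $12,300; Lindqvist 17,059.09 → $17,050; Chaudhri 8,529.55 → $8,550; Becker 3,790.91 → $3,800.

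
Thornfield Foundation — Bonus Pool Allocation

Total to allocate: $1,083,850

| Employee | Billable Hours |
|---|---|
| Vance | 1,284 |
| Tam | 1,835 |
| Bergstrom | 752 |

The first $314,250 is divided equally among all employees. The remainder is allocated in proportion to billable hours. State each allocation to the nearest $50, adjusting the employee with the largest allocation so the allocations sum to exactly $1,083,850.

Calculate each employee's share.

Vance: $360,000 | Tam: $469,600 | Bergstrom: $254,250

First tranche $314,250 split equally: $104,750 each.
Remainder $769,600 by billable hours (total 3,871): Vance 255,274.19 → $255,250; Tam 364,819.43 → $364,800; Bergstrom 149,506.38 → $149,500.
Rounding difference +$50 on remainder applied to Tam.
Totals: Vance $104,750 + $255,250 = $360,000; Tam $104,750 + $364,850 = $469,600; Bergstrom $104,750 + $149,500 = $254,250.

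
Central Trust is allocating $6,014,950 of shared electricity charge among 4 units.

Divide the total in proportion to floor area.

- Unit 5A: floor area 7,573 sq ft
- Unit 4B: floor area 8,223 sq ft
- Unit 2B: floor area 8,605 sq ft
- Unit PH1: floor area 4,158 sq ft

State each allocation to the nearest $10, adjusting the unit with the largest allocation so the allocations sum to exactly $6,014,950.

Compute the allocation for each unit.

Floor area total: 28,559.
Raw shares: Unit 5A 7,573/28,559 × $6,014,950 = 1,594,986.39; Unit 4B 8,223/28,559 × $6,014,950 = 1,731,886.06; Unit 2B 8,605/28,559 × $6,014,950 = 1,812,340.93; Unit PH1 4,158/28,559 × $6,014,950 = 875,736.62.
After rounding ($10): Unit 5A $1,594,990; Unit 4B $1,731,890; Unit 2B $1,812,340; Unit PH1 $875,740. Sum = $6,014,960.
Difference $6,014,950 − $6,014,960 = −$10 applied to largest allocation (Unit 2B): Unit 2B becomes $1,812,330.

Unit 5A: $1,594,990; Unit 4B: $1,731,890; Unit 2B: $1,812,330; Unit PH1: $875,740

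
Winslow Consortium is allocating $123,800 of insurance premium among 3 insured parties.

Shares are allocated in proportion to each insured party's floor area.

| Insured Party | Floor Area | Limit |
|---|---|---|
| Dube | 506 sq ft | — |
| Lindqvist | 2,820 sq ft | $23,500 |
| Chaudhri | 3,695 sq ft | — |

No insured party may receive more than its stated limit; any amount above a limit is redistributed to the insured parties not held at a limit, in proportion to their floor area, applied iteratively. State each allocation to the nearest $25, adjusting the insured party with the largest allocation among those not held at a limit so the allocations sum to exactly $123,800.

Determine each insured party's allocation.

Dube: $12,075 · Lindqvist: $23,500 · Chaudhri: $88,225

Total floor area = 7,021.
Proportional shares (ignoring caps): Dube 8,922.20; Lindqvist 49,724.54; Chaudhri 65,153.25.
Cap binds for Lindqvist ($23,500); remaining pool $100,300 reallocated over remaining floor area 4,201.
Redistributed shares: Dube 12,080.89 → $12,075; Chaudhri 88,219.11 → $88,225.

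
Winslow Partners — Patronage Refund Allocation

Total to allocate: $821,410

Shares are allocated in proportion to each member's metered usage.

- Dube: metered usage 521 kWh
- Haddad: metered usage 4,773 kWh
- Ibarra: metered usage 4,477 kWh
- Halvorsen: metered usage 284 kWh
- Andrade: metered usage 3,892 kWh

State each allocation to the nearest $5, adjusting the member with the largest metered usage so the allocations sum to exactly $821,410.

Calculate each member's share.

Total metered usage = 521 + 4,773 + 4,477 + 284 + 3,892 = 13,947.
Raw shares: Dube 30,684.35; Haddad 281,106.33; Ibarra 263,673.38; Halvorsen 16,726.21; Andrade 229,219.74.
After rounding ($5): Dube $30,685; Haddad $281,105; Ibarra $263,675; Halvorsen $16,725; Andrade $229,220. Sum = $821,410.
Sum already equals the total — no adjustment.

Dube: $30,685 | Haddad: $281,105 | Ibarra: $263,675 | Halvorsen: $16,725 | Andrade: $229,220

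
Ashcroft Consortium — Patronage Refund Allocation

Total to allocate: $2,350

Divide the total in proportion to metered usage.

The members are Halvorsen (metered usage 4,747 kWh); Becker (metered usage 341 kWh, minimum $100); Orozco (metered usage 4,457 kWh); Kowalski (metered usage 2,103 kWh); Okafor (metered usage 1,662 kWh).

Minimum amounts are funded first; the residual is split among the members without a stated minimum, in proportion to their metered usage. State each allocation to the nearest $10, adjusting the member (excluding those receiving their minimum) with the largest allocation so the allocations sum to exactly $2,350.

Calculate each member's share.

Halvorsen: $830 · Becker: $100 · Orozco: $770 · Kowalski: $360 · Okafor: $290

Fund the minimums — Becker $100. Remaining pool $2,250.
Remaining pool split over remaining metered usage 12,969: Halvorsen 823.56 → $820; Orozco 773.25 → $770; Kowalski 364.85 → $360; Okafor 288.34 → $290.
Rounding difference +$10 applied to Halvorsen → $830.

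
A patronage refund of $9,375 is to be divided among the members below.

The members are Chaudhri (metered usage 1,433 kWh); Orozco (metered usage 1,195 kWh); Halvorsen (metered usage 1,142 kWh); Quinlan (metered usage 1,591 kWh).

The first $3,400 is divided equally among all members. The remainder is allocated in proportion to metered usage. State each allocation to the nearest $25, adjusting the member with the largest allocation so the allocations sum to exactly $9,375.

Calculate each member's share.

Chaudhri: $2,450; Orozco: $2,175; Halvorsen: $2,125; Quinlan: $2,625

Equal tier: $3,400 ÷ 4 = $850 apiece.
Remainder $5,975 by metered usage (total 5,361): Chaudhri 1,597.12 → $1,600; Orozco 1,331.86 → $1,325; Halvorsen 1,272.79 → $1,275; Quinlan 1,773.22 → $1,775.
Totals: Chaudhri $850 + $1,600 = $2,450; Orozco $850 + $1,325 = $2,175; Halvorsen $850 + $1,275 = $2,125; Quinlan $850 + $1,775 = $2,625.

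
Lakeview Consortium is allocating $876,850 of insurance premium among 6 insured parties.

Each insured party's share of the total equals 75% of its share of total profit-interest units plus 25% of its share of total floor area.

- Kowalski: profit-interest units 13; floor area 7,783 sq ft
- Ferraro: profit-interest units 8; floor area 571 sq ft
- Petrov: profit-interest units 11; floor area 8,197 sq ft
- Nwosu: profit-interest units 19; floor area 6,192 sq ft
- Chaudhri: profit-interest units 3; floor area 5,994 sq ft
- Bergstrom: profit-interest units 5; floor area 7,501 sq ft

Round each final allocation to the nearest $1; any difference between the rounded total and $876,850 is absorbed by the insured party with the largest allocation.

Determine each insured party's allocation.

Profit-interest units total 59; floor area total 36,238.
Composite weights (75% profit-interest units + 25% floor area): Kowalski 0.2189; Ferraro 0.1056; Petrov 0.1964; Nwosu 0.2842; Chaudhri 0.0795; Bergstrom 0.1153.
Pro-rata amounts: Kowalski 191,984.44; Ferraro 92,625.30; Petrov 172,196.03; Nwosu 249,238.49; Chaudhri 69,698.36; Bergstrom 101,107.37.
After rounding ($1): Kowalski $191,984; Ferraro $92,625; Petrov $172,196; Nwosu $249,238; Chaudhri $69,698; Bergstrom $101,107. Sum = $876,848.
Difference $876,850 − $876,848 = +$2 applied to largest allocation (Nwosu): Nwosu becomes $249,240.

Kowalski: $191,984 | Ferraro: $92,625 | Petrov: $172,196 | Nwosu: $249,240 | Chaudhri: $69,698 | Bergstrom: $101,107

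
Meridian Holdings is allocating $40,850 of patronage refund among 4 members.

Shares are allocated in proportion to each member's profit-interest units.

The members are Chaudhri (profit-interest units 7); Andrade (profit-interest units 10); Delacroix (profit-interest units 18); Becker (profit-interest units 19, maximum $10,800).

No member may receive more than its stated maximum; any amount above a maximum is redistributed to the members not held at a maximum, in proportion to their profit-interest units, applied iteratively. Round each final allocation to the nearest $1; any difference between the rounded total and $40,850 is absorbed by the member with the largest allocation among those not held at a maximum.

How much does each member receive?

Chaudhri: $6,010 · Andrade: $8,586 · Delacroix: $15,454 · Becker: $10,800

Total profit-interest units = 54.
Pro-rata shares before constraints: Chaudhri 5,295.37; Andrade 7,564.81; Delacroix 13,616.67; Becker 14,373.15.
Cap binds for Becker ($10,800); balance $30,050 reallocated over remaining profit-interest units 35.
Remaining shares: Chaudhri 6,010.00 → $6,010; Andrade 8,585.71 → $8,586; Delacroix 15,454.29 → $15,454.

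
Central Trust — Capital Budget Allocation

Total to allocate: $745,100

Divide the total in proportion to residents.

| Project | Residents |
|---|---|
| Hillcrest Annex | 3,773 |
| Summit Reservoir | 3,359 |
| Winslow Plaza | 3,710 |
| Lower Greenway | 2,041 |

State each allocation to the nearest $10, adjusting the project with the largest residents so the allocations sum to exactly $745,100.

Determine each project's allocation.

Hillcrest Annex: $218,220 | Summit Reservoir: $194,270 | Winslow Plaza: $214,570 | Lower Greenway: $118,040

Sum of residents: 12,883.
Unrounded shares: Hillcrest Annex 3,773/12,883 × $745,100 = 218,214.88; Summit Reservoir 3,359/12,883 × $745,100 = 194,270.81; Winslow Plaza 3,710/12,883 × $745,100 = 214,571.22; Lower Greenway 2,041/12,883 × $745,100 = 118,043.09.
At nearest $10: Hillcrest Annex $218,210; Summit Reservoir $194,270; Winslow Plaza $214,570; Lower Greenway $118,040. Sum = $745,090.
Difference $745,100 − $745,090 = +$10 applied to largest residents (Hillcrest Annex): Hillcrest Annex becomes $218,220.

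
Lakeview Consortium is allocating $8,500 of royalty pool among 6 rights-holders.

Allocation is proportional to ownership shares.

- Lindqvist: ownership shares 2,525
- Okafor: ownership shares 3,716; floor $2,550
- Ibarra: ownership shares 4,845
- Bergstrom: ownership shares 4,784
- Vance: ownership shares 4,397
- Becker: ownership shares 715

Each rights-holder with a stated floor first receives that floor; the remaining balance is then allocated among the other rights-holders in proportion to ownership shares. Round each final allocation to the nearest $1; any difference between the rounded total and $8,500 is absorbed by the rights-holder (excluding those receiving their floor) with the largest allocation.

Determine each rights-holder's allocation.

Guaranteed amounts: Okafor $2,550. Balance $5,950.
Balance split over remaining ownership shares 17,266: Lindqvist 870.13 → $870; Ibarra 1,669.63 → $1,670; Bergstrom 1,648.60 → $1,649; Vance 1,515.24 → $1,515; Becker 246.39 → $246.

Lindqvist: $870 · Okafor: $2,550 · Ibarra: $1,670 · Bergstrom: $1,649 · Vance: $1,515 · Becker: $246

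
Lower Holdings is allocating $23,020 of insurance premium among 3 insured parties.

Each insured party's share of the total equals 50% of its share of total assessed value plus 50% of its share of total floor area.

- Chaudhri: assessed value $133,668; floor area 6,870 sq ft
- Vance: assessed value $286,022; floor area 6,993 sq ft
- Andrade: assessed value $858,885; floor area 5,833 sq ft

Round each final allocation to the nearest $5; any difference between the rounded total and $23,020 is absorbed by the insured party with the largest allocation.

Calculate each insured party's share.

Chaudhri: $5,220 · Vance: $6,660 · Andrade: $11,140

Totals — assessed value 1,278,575, floor area 19,696.
Composite weights (50% assessed value + 50% floor area): Chaudhri 0.2267; Vance 0.2894; Andrade 0.4840.
Raw shares: Chaudhri 5,218.02; Vance 6,661.42; Andrade 11,140.57.
Rounded to nearest $5: Chaudhri $5,220; Vance $6,660; Andrade $11,140. Sum = $23,020.
No rounding difference to absorb.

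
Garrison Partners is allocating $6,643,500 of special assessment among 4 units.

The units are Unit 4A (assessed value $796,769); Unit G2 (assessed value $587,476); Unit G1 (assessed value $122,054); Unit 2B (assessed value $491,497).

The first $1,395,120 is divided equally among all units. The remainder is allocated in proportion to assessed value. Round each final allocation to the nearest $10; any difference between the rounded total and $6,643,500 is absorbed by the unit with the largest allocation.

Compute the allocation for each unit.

First tranche $1,395,120 split equally: $348,780 each.
Remainder $5,248,380 by assessed value (total 1,997,796): Unit 4A 2,093,179.93 → $2,093,180; Unit G2 1,543,349.42 → $1,543,350; Unit G1 320,646.24 → $320,650; Unit 2B 1,291,204.42 → $1,291,200.
Totals: Unit 4A $348,780 + $2,093,180 = $2,441,960; Unit G2 $348,780 + $1,543,350 = $1,892,130; Unit G1 $348,780 + $320,650 = $669,430; Unit 2B $348,780 + $1,291,200 = $1,639,980.

Unit 4A: $2,441,960 · Unit G2: $1,892,130 · Unit G1: $669,430 · Unit 2B: $1,639,980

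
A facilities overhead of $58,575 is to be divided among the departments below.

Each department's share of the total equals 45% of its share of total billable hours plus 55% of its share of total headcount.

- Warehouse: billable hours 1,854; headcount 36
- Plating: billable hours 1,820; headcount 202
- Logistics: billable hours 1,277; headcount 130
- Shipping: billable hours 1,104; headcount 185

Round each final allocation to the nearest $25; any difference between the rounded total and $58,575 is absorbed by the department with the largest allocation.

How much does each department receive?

Warehouse: $10,175; Plating: $19,700; Logistics: $13,125; Shipping: $15,575

Totals — billable hours 6,055, headcount 553.
Blended shares (45% billable hours + 55% headcount): Warehouse 0.1736; Plating 0.3362; Logistics 0.2242; Shipping 0.2660.
Unrounded shares: Warehouse 10,168.13; Plating 19,690.82; Logistics 13,132.50; Shipping 15,583.54.
After rounding ($25): Warehouse $10,175; Plating $19,700; Logistics $13,125; Shipping $15,575. Sum = $58,575.
No rounding difference to absorb.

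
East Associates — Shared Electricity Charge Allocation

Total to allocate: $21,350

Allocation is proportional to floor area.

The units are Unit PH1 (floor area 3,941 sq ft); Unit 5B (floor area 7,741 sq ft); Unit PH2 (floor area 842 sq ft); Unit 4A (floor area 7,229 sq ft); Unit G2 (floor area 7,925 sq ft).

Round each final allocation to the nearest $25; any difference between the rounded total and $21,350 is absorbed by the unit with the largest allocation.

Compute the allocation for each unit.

Unit PH1: $3,050; Unit 5B: $5,975; Unit PH2: $650; Unit 4A: $5,575; Unit G2: $6,100

Sum of floor area: 27,678.
Raw shares: Unit PH1 3,941/27,678 × $21,350 = 3,039.97; Unit 5B 7,741/27,678 × $21,350 = 5,971.18; Unit PH2 842/27,678 × $21,350 = 649.49; Unit 4A 7,229/27,678 × $21,350 = 5,576.24; Unit G2 7,925/27,678 × $21,350 = 6,113.11.
After rounding ($25): Unit PH1 $3,050; Unit 5B $5,975; Unit PH2 $650; Unit 4A $5,575; Unit G2 $6,125. Sum = $21,375.
Difference $21,350 − $21,375 = −$25 applied to largest allocation (Unit G2): Unit G2 becomes $6,100.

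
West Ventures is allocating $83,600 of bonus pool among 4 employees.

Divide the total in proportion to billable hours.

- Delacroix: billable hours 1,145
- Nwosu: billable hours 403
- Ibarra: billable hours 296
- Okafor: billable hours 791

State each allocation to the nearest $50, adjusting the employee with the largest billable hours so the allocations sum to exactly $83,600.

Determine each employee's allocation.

Combined billable hours = 1,145 + 403 + 296 + 791 = 2,635.
Pro-rata amounts: Delacroix 36,327.13; Nwosu 12,785.88; Ibarra 9,391.12; Okafor 25,095.86.
After rounding ($50): Delacroix $36,350; Nwosu $12,800; Ibarra $9,400; Okafor $25,100. Sum = $83,650.
Difference $83,600 − $83,650 = −$50 applied to largest billable hours (Delacroix): Delacroix becomes $36,300.

Delacroix: $36,300 · Nwosu: $12,800 · Ibarra: $9,400 · Okafor: $25,100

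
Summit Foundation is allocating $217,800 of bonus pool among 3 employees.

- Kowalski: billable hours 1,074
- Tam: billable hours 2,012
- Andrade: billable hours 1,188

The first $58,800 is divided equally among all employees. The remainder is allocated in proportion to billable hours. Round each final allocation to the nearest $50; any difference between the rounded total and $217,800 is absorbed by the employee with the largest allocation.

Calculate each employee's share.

Equal tier: $58,800 ÷ 3 = $19,600 apiece.
Remainder $159,000 by billable hours (total 4,274): Kowalski 39,954.61 → $39,950; Tam 74,849.79 → $74,850; Andrade 44,195.60 → $44,200.
Totals: Kowalski $19,600 + $39,950 = $59,550; Tam $19,600 + $74,850 = $94,450; Andrade $19,600 + $44,200 = $63,800.

Kowalski: $59,550 · Tam: $94,450 · Andrade: $63,800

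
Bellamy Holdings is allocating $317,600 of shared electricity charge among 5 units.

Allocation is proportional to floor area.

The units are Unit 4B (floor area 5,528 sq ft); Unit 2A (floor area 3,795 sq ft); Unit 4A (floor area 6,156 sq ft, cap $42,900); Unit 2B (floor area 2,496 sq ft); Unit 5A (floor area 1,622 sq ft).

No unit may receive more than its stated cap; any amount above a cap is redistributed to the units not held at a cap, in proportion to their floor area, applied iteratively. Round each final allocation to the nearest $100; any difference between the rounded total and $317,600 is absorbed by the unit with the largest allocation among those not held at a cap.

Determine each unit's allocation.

Unit 4B: $113,000; Unit 2A: $77,600; Unit 4A: $42,900; Unit 2B: $51,000; Unit 5A: $33,100

Sum of floor area: 19,597.
Unconstrained shares: Unit 4B 89,589.88; Unit 2A 61,503.90; Unit 4A 99,767.60; Unit 2B 40,451.58; Unit 5A 26,287.04.
Held at cap: Unit 4A ($42,900); residual $274,700 reallocated over remaining floor area 13,441.
Redistributed shares: Unit 4B 112,978.32 → $113,000; Unit 2A 77,560.19 → $77,600; Unit 2B 51,011.92 → $51,000; Unit 5A 33,149.57 → $33,100.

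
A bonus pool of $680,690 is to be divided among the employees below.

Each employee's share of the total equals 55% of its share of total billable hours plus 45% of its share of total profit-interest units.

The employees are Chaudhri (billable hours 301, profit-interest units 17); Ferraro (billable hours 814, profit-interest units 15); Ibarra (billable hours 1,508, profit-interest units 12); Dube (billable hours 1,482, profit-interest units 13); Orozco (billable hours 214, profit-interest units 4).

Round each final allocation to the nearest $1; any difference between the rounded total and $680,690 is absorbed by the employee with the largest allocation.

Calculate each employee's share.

Billable hours total 4,319; profit-interest units total 61.
Blended shares (55% billable hours + 45% profit-interest units): Chaudhri 0.1637; Ferraro 0.2143; Ibarra 0.2806; Dube 0.2846; Orozco 0.0568.
Raw shares: Chaudhri 111,456.499; Ferraro 145,881.39; Ibarra 190,974.24; Dube 193,741.99; Orozco 38,635.88.
After rounding ($1): Chaudhri $111,456; Ferraro $145,881; Ibarra $190,974; Dube $193,742; Orozco $38,636. Sum = $680,689.
Difference $680,690 − $680,689 = +$1 applied to largest allocation (Dube): Dube becomes $193,743.

Chaudhri: $111,456 | Ferraro: $145,881 | Ibarra: $190,974 | Dube: $193,743 | Orozco: $38,636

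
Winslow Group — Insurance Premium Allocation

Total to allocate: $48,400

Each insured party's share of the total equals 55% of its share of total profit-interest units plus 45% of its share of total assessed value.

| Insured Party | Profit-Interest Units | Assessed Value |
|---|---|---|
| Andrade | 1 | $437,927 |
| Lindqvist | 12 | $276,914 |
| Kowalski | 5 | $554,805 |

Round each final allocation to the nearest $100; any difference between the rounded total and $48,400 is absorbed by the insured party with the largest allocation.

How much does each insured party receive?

Totals — profit-interest units 18, assessed value 1,269,646.
Blended shares (55% profit-interest units + 45% assessed value): Andrade 0.1858; Lindqvist 0.4648; Kowalski 0.3494.
Raw shares: Andrade 8,991.26; Lindqvist 22,496.96; Kowalski 16,911.78.
After rounding ($100): Andrade $9,000; Lindqvist $22,500; Kowalski $16,900. Sum = $48,400.
Rounded total matches; no reconciliation needed.

Andrade: $9,000; Lindqvist: $22,500; Kowalski: $16,900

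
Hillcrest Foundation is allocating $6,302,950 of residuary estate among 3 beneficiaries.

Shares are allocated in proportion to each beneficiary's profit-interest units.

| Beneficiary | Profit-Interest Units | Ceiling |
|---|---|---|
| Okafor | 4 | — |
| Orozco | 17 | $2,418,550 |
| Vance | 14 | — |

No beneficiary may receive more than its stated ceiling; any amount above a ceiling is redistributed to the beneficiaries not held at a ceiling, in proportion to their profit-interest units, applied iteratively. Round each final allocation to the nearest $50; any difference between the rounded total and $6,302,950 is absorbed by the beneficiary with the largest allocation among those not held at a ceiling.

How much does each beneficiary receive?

Sum of profit-interest units: 35.
Proportional shares (ignoring caps): Okafor 720,337.14; Orozco 3,061,432.86; Vance 2,521,180.00.
Capped: Orozco ($2,418,550); residual $3,884,400 reallocated over remaining profit-interest units 18.
Shares after redistribution: Okafor 863,200.00 → $863,200; Vance 3,021,200.00 → $3,021,200.

Okafor: $863,200 · Orozco: $2,418,550 · Vance: $3,021,200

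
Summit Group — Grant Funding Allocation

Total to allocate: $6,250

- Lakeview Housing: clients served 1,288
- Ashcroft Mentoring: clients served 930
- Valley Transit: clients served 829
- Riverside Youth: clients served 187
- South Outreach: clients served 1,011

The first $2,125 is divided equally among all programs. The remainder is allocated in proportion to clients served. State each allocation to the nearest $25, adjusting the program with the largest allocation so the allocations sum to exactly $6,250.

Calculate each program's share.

Lakeview Housing: $1,700 | Ashcroft Mentoring: $1,325 | Valley Transit: $1,225 | Riverside Youth: $600 | South Outreach: $1,400

First tranche $2,125 split equally: $425 each.
Remainder $4,125 by clients served (total 4,245): Lakeview Housing 1,251.59 → $1,250; Ashcroft Mentoring 903.71 → $900; Valley Transit 805.57 → $800; Riverside Youth 181.71 → $175; South Outreach 982.42 → $975.
Rounding difference +$25 on remainder applied to Lakeview Housing.
Totals: Lakeview Housing $425 + $1,275 = $1,700; Ashcroft Mentoring $425 + $900 = $1,325; Valley Transit $425 + $800 = $1,225; Riverside Youth $425 + $175 = $600; South Outreach $425 + $975 = $1,400.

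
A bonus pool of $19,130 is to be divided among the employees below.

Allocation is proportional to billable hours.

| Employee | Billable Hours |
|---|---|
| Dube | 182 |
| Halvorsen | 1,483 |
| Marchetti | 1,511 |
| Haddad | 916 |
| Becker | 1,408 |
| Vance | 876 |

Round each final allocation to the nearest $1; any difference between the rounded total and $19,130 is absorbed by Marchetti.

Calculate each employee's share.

Dube: $546 | Halvorsen: $4,449 | Marchetti: $4,535 | Haddad: $2,748 | Becker: $4,224 | Vance: $2,628

Total billable hours = 6,376.
Pro-rata amounts: Dube 182/6,376 × $19,130 = 546.06; Halvorsen 1,483/6,376 × $19,130 = 4,449.47; Marchetti 1,511/6,376 × $19,130 = 4,533.47; Haddad 916/6,376 × $19,130 = 2,748.29; Becker 1,408/6,376 × $19,130 = 4,224.44; Vance 876/6,376 × $19,130 = 2,628.27.
After rounding ($1): Dube $546; Halvorsen $4,449; Marchetti $4,533; Haddad $2,748; Becker $4,224; Vance $2,628. Sum = $19,128.
Difference $19,130 − $19,128 = +$2 applied to Marchetti: Marchetti becomes $4,535.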